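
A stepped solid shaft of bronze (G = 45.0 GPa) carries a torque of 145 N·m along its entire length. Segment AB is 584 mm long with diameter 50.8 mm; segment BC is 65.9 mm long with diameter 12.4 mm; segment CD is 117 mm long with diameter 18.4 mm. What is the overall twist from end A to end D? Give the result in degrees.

7.33°

J_AB = π(0.0508)⁴/32 = 6.54×10^-7 m⁴; J_BC = π(0.0124)⁴/32 = 2.32×10^-9 m⁴; J_CD = π(0.0184)⁴/32 = 1.13×10^-8 m⁴.
θ = (T/G)·Σ L_i/J_i = (145.0/45.0×10⁹)·(0.584/6.54×10^-7 + 0.0659/2.32×10^-9 + 0.117/1.13×10^-8) = 0.1279 rad.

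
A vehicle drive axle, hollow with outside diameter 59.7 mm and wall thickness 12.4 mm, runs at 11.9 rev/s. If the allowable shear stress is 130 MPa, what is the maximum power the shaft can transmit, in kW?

359 kW

J = π(d_o⁴ − d_i⁴)/32 = π(0.0597⁴ − 0.0349⁴)/32 = 1.101×10^-6 m⁴.
T_max = τ_allow·J/r = 1.30×10^8 × 1.101×10^-6 / 0.0299 = 4797 N·m.
ω = 2π·11.9 = 74.77 rad/s, so P_max = T_max·ω = 3.587×10^5 W.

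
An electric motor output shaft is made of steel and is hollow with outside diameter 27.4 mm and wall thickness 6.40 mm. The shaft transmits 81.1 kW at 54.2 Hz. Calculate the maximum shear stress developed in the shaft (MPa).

64.1 MPa

ω = 2π·54.2 = 340.5 rad/s, so T = P/ω = 81.1×10³ / 340.5 = 238.1 N·m.
J = π(d_o⁴ − d_i⁴)/32 = π(0.0274⁴ − 0.0146⁴)/32 = 5.087×10^-8 m⁴.
τ_max = T·r/J = 238.1 × 0.0137 / 5.087×10^-8 = 6.413×10^7 Pa.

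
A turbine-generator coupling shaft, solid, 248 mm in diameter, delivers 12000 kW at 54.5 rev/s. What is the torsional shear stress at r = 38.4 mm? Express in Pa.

3.62e6 Pa

ω = 2π·54.5 = 342.4 rad/s, so T = P/ω = 12000×10³ / 342.4 = 35040 N·m.
J = πd⁴/32 = π(0.248)⁴/32 = 3.714×10^-4 m⁴.
Shear stress varies linearly with radius: τ = T·r/J = 35040 × 0.0384 / 3.714×10^-4 = 3.624×10^6 Pa.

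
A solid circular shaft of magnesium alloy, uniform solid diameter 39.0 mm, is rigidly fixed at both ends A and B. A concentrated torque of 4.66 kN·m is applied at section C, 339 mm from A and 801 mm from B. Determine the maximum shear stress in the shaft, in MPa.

281 MPa

With uniform GJ and both ends fixed, compatibility θ_AC = θ_CB gives T_A·a = T_B·b, together with T_A + T_B = T₀.
T_A = T₀·b/(a+b) = 4660·801/1140 = 3274 N·m; T_B = 1386 N·m.
τ in each portion: τ_AC = 2.81×10^8 Pa, τ_CB = 1.19×10^8 Pa; maximum is in AC.
τ_max = T_AC·r/J = 3274·0.0195/2.27×10^-7 = 2.811×10^8 Pa.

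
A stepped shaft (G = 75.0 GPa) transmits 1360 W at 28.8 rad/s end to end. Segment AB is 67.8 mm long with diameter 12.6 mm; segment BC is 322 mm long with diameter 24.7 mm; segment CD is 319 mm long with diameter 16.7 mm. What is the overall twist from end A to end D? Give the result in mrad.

ω = 28.8 rad/s, so T = P/ω = 1360 / 28.80 = 47.22 N·m.
J_AB = π(0.0126)⁴/32 = 2.47×10^-9 m⁴; J_BC = π(0.0247)⁴/32 = 3.65×10^-8 m⁴; J_CD = π(0.0167)⁴/32 = 7.64×10^-9 m⁴.
θ = (T/G)·Σ L_i/J_i = (47.22/75.0×10⁹)·(0.0678/2.47×10^-9 + 0.322/3.65×10^-8 + 0.319/7.64×10^-9) = 0.04910 rad.

49.1 mrad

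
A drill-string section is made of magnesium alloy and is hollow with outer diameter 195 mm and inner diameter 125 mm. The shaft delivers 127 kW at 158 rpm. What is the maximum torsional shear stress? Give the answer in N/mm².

ω = 2π·158/60 = 16.55 rad/s, so T = P/ω = 127×10³ / 16.55 = 7676 N·m.
J = π(d_o⁴ − d_i⁴)/32 = π(0.195⁴ − 0.125⁴)/32 = 1.180×10^-4 m⁴.
τ_max = T·r/J = 7676 × 0.0975 / 1.180×10^-4 = 6.343×10^6 Pa.

6.34 N/mm²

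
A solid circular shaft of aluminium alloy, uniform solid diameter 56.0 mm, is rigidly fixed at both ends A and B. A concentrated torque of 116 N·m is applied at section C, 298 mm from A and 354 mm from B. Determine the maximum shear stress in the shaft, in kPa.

1830 kPa

With uniform GJ and both ends fixed, compatibility θ_AC = θ_CB gives T_A·a = T_B·b, together with T_A + T_B = T₀.
T_A = T₀·b/(a+b) = 116.0·354/652.0 = 62.98 N·m; T_B = 53.02 N·m.
τ in each portion: τ_AC = 1.83×10^6 Pa, τ_CB = 1.54×10^6 Pa; maximum is in AC.
τ_max = T_AC·r/J = 62.98·0.0280/9.65×10^-7 = 1.827×10^6 Pa.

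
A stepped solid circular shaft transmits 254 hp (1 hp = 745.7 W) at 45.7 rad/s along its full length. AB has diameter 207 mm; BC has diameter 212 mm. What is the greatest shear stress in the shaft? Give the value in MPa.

2.38 MPa

ω = 45.7 rad/s, so T = P/ω = 254×745.7 / 45.70 = 4145 N·m.
Under the same torque, τ_max = 16T/(πd³) is largest where d is smallest — segment AB (d = 207 mm).
τ_max = 16·4145/(π·(0.207)³) = 2.380×10^6 Pa.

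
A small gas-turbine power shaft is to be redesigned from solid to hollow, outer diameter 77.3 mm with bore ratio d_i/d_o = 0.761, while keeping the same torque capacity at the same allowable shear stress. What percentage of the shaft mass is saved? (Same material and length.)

Equal τ_max and T ⇒ the solid shaft needs d_s³ = d_o³(1−k⁴), so d_s = 77.3·(1−0.761⁴)^(1/3) = 67.46 mm.
Area ratio A_h/A_s = d_o²(1−k²)/d_s² = (1−k²)/(1−k⁴)^(2/3) = 0.5526.
Mass saving = 1 − 0.5526 = 44.7 %.

44.7 %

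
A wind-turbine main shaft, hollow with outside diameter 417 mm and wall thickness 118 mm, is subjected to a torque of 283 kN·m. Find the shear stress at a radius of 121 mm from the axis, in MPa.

12.0 MPa

J = π(d_o⁴ − d_i⁴)/32 = π(0.417⁴ − 0.181⁴)/32 = 2.863×10^-3 m⁴.
Shear stress varies linearly with radius: τ = T·r/J = 283000 × 0.121 / 2.863×10^-3 = 1.196×10^7 Pa.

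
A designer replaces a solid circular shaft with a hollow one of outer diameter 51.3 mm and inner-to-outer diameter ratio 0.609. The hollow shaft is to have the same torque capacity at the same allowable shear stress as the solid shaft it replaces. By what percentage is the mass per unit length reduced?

Equal τ_max and T ⇒ the solid shaft needs d_s³ = d_o³(1−k⁴), so d_s = 51.3·(1−0.609⁴)^(1/3) = 48.83 mm.
Area ratio A_h/A_s = d_o²(1−k²)/d_s² = (1−k²)/(1−k⁴)^(2/3) = 0.6943.
Mass saving = 1 − 0.6943 = 30.6 %.

30.6 %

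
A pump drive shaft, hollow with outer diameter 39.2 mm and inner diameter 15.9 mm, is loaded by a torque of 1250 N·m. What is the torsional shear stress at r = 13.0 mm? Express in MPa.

72.0 MPa

J = π(d_o⁴ − d_i⁴)/32 = π(0.0392⁴ − 0.0159⁴)/32 = 2.255×10^-7 m⁴.
Shear stress varies linearly with radius: τ = T·r/J = 1250 × 0.0130 / 2.255×10^-7 = 7.205×10^7 Pa.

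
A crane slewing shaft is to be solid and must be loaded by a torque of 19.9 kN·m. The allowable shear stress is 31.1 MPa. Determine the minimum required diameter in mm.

148 mm

For a solid shaft τ_max = 16T/(πd³), so d = (16T/(π τ_allow))^(1/3) = (16·19900/(π·3.11×10^7))^(1/3) = 0.1483 m.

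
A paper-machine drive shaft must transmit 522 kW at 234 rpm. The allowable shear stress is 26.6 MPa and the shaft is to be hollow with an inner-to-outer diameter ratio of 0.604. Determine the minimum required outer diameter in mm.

168 mm

ω = 2π·234/60 = 24.50 rad/s, so T = P/ω = 522×10³ / 24.50 = 21300 N·m.
For a hollow shaft with d_i/d_o = 0.604: τ_max = 16T/(π d_o³ (1−k⁴)), so d_o = [16T/(π τ_allow (1−k⁴))]^(1/3) = [16·21300/(π·2.66×10^7·0.8669)]^(1/3) = 0.1676 m.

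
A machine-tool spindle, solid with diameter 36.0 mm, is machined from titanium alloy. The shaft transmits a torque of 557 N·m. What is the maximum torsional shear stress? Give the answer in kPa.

60800 kPa

J = πd⁴/32 = π(0.0360)⁴/32 = 1.649×10^-7 m⁴.
τ_max = T·r/J = 557.0 × 0.0180 / 1.649×10^-7 = 6.080×10^7 Pa.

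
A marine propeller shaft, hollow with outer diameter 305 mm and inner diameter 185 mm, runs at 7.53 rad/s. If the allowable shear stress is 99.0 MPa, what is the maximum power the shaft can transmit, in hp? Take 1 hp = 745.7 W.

4820 hp

J = π(d_o⁴ − d_i⁴)/32 = π(0.305⁴ − 0.185⁴)/32 = 7.346×10^-4 m⁴.
T_max = τ_allow·J/r = 9.90×10^7 × 7.346×10^-4 / 0.152 = 476900 N·m.
ω = 7.53 rad/s, so P_max = T_max·ω = 3.591×10^6 W.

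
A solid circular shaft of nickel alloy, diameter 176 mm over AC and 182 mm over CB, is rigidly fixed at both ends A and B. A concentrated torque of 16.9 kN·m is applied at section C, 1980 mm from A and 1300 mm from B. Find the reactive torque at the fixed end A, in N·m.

Compatibility: T_A·a/J_AC = T_B·b/J_CB with T_A + T_B = T₀.
J_AC = 9.42×10^-5 m⁴, J_CB = 1.08×10^-4 m⁴, so T_A = T₀·(J_AC/a)/((J_AC/a)+(J_CB/b)) = 6164 N·m, T_B = 10740 N·m.

6160 N·m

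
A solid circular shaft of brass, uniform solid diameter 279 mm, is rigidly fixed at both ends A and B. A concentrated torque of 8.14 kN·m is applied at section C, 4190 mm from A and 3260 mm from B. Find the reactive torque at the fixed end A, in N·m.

3560 N·m

With uniform GJ and both ends fixed, compatibility θ_AC = θ_CB gives T_A·a = T_B·b, together with T_A + T_B = T₀.
T_A = T₀·b/(a+b) = 8140·3260/7450 = 3562 N·m; T_B = 4578 N·m.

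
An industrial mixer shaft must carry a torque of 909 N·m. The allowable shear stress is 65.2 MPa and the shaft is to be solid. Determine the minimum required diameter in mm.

41.4 mm

For a solid shaft τ_max = 16T/(πd³), so d = (16T/(π τ_allow))^(1/3) = (16·909.0/(π·6.52×10^7))^(1/3) = 0.04141 m.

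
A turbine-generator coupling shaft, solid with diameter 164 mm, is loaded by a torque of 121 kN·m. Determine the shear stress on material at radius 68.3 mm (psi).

J = πd⁴/32 = π(0.164)⁴/32 = 7.102×10^-5 m⁴.
Shear stress varies linearly with radius: τ = T·r/J = 121000 × 0.0683 / 7.102×10^-5 = 1.164×10^8 Pa.

16900 psi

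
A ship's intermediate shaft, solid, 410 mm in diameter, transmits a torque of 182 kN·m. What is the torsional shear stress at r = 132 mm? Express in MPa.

8.66 MPa

J = πd⁴/32 = π(0.410)⁴/32 = 2.774×10^-3 m⁴.
Shear stress varies linearly with radius: τ = T·r/J = 182000 × 0.132 / 2.774×10^-3 = 8.660×10^6 Pa.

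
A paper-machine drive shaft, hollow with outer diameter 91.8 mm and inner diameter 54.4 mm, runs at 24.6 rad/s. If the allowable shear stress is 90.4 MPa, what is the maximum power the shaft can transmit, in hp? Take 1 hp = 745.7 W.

397 hp

J = π(d_o⁴ − d_i⁴)/32 = π(0.0918⁴ − 0.0544⁴)/32 = 6.112×10^-6 m⁴.
T_max = τ_allow·J/r = 9.04×10^7 × 6.112×10^-6 / 0.0459 = 12040 N·m.
ω = 24.6 rad/s, so P_max = T_max·ω = 2.961×10^5 W.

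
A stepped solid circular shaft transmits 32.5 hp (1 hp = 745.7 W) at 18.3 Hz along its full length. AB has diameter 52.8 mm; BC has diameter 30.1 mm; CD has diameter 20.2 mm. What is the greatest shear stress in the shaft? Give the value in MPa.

130 MPa

ω = 2π·18.3 = 115.0 rad/s, so T = P/ω = 32.5×745.7 / 115.0 = 210.8 N·m.
Under the same torque, τ_max = 16T/(πd³) is largest where d is smallest — segment CD (d = 20.2 mm).
τ_max = 16·210.8/(π·(0.0202)³) = 1.302×10^8 Pa.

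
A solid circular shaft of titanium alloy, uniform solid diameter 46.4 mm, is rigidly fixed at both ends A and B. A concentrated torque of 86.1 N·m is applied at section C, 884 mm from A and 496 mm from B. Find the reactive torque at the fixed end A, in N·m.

30.9 N·m

With uniform GJ and both ends fixed, compatibility θ_AC = θ_CB gives T_A·a = T_B·b, together with T_A + T_B = T₀.
T_A = T₀·b/(a+b) = 86.10·496/1380 = 30.95 N·m; T_B = 55.15 N·m.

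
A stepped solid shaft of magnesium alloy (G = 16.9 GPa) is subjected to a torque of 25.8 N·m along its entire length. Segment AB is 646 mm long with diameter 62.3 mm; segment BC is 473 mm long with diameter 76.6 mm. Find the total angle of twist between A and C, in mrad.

J_AB = π(0.0623)⁴/32 = 1.48×10^-6 m⁴; J_BC = π(0.0766)⁴/32 = 3.38×10^-6 m⁴.
θ = (T/G)·Σ L_i/J_i = (25.80/16.9×10⁹)·(0.646/1.48×10^-6 + 0.473/3.38×10^-6) = 8.805×10^-4 rad.

0.880 mrad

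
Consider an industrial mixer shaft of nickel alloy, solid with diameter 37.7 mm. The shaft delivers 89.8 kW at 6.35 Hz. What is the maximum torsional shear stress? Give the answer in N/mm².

ω = 2π·6.35 = 39.90 rad/s, so T = P/ω = 89.8×10³ / 39.90 = 2251 N·m.
J = πd⁴/32 = π(0.0377)⁴/32 = 1.983×10^-7 m⁴.
τ_max = T·r/J = 2251 × 0.0189 / 1.983×10^-7 = 2.139×10^8 Pa.

214 N/mm²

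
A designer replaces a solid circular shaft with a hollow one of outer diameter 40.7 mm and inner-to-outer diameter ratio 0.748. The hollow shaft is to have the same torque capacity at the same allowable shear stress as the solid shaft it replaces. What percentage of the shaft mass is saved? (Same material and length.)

Equal τ_max and T ⇒ the solid shaft needs d_s³ = d_o³(1−k⁴), so d_s = 40.7·(1−0.748⁴)^(1/3) = 35.91 mm.
Area ratio A_h/A_s = d_o²(1−k²)/d_s² = (1−k²)/(1−k⁴)^(2/3) = 0.5658.
Mass saving = 1 − 0.5658 = 43.4 %.

43.4 %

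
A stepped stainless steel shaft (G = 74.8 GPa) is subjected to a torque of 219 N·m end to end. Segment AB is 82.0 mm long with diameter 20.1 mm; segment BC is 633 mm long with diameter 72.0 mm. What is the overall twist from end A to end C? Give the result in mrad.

15.7 mrad

J_AB = π(0.0201)⁴/32 = 1.60×10^-8 m⁴; J_BC = π(0.0720)⁴/32 = 2.64×10^-6 m⁴.
θ = (T/G)·Σ L_i/J_i = (219.0/74.8×10⁹)·(0.0820/1.60×10^-8 + 0.633/2.64×10^-6) = 0.01568 rad.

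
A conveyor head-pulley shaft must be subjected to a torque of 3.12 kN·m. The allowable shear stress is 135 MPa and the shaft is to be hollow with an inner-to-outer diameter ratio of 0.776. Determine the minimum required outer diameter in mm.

56.9 mm

For a hollow shaft with d_i/d_o = 0.776: τ_max = 16T/(π d_o³ (1−k⁴)), so d_o = [16T/(π τ_allow (1−k⁴))]^(1/3) = [16·3120/(π·1.35×10^8·0.6374)]^(1/3) = 0.05695 m.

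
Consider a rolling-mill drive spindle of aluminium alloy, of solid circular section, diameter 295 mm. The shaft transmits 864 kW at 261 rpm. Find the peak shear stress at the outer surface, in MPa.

6.27 MPa

ω = 2π·261/60 = 27.33 rad/s, so T = P/ω = 864×10³ / 27.33 = 31610 N·m.
J = πd⁴/32 = π(0.295)⁴/32 = 7.435×10^-4 m⁴.
τ_max = T·r/J = 31610 × 0.147 / 7.435×10^-4 = 6.271×10^6 Pa.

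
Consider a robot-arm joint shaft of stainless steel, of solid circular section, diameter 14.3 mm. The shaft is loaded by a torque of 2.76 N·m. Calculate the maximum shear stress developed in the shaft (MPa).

4.81 MPa

J = πd⁴/32 = π(0.0143)⁴/32 = 4.105×10^-9 m⁴.
τ_max = T·r/J = 2.760 × 0.00715 / 4.105×10^-9 = 4.807×10^6 Pa.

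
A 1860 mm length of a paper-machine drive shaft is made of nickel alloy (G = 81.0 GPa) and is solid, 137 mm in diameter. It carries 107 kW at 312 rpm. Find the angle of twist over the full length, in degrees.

0.125°

ω = 2π·312/60 = 32.67 rad/s, so T = P/ω = 107×10³ / 32.67 = 3275 N·m.
J = πd⁴/32 = π(0.137)⁴/32 = 3.458×10^-5 m⁴.
θ = T·L/(G·J) = 3275 × 1.86 / (81.0×10⁹ × 3.458×10^-5) = 2.174×10^-3 rad.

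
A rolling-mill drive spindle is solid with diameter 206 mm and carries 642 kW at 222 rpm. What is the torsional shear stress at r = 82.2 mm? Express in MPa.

ω = 2π·222/60 = 23.25 rad/s, so T = P/ω = 642×10³ / 23.25 = 27620 N·m.
J = πd⁴/32 = π(0.206)⁴/32 = 1.768×10^-4 m⁴.
Shear stress varies linearly with radius: τ = T·r/J = 27620 × 0.0822 / 1.768×10^-4 = 1.284×10^7 Pa.

12.8 MPa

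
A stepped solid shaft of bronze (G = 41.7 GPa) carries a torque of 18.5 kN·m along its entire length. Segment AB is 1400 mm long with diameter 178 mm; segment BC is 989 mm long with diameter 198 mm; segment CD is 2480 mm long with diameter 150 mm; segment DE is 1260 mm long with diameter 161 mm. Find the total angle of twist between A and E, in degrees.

J_AB = π(0.178)⁴/32 = 9.86×10^-5 m⁴; J_BC = π(0.198)⁴/32 = 1.51×10^-4 m⁴; J_CD = π(0.150)⁴/32 = 4.97×10^-5 m⁴; J_DE = π(0.161)⁴/32 = 6.60×10^-5 m⁴.
θ = (T/G)·Σ L_i/J_i = (18500/41.7×10⁹)·(1.40/9.86×10^-5 + 0.989/1.51×10^-4 + 2.48/4.97×10^-5 + 1.26/6.60×10^-5) = 0.03982 rad.

2.28°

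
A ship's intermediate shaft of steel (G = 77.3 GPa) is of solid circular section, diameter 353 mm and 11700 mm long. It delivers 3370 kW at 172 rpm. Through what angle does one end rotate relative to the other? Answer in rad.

ω = 2π·172/60 = 18.01 rad/s, so T = P/ω = 3370×10³ / 18.01 = 187100 N·m.
J = πd⁴/32 = π(0.353)⁴/32 = 1.524×10^-3 m⁴.
θ = T·L/(G·J) = 187100 × 11.7 / (77.3×10⁹ × 1.524×10^-3) = 0.01858 rad.

0.0186 rad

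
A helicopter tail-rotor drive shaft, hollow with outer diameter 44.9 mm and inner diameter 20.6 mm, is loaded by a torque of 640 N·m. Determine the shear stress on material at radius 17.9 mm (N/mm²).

J = π(d_o⁴ − d_i⁴)/32 = π(0.0449⁴ − 0.0206⁴)/32 = 3.813×10^-7 m⁴.
Shear stress varies linearly with radius: τ = T·r/J = 640.0 × 0.0179 / 3.813×10^-7 = 3.004×10^7 Pa.

30.0 N/mm²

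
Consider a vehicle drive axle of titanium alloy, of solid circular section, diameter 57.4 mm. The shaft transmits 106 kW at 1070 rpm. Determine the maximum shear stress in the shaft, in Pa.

ω = 2π·1070/60 = 112.1 rad/s, so T = P/ω = 106×10³ / 112.1 = 946.0 N·m.
J = πd⁴/32 = π(0.0574)⁴/32 = 1.066×10^-6 m⁴.
τ_max = T·r/J = 946.0 × 0.0287 / 1.066×10^-6 = 2.548×10^7 Pa.

2.55e7 Pa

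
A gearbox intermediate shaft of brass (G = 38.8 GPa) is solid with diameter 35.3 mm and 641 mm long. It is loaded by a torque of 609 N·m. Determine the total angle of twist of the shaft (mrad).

66.0 mrad

J = πd⁴/32 = π(0.0353)⁴/32 = 1.524×10^-7 m⁴.
θ = T·L/(G·J) = 609.0 × 0.641 / (38.8×10⁹ × 1.524×10^-7) = 0.06600 rad.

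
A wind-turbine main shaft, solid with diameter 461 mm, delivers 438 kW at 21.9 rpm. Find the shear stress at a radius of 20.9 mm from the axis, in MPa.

ω = 2π·21.9/60 = 2.293 rad/s, so T = P/ω = 438×10³ / 2.293 = 191000 N·m.
J = πd⁴/32 = π(0.461)⁴/32 = 4.434×10^-3 m⁴.
Shear stress varies linearly with radius: τ = T·r/J = 191000 × 0.0209 / 4.434×10^-3 = 9.002×10^5 Pa.

0.900 MPa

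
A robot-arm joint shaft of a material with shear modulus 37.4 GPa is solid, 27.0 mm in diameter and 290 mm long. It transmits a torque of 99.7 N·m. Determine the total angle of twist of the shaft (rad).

0.0148 rad

J = πd⁴/32 = π(0.0270)⁴/32 = 5.217×10^-8 m⁴.
θ = T·L/(G·J) = 99.70 × 0.290 / (37.4×10⁹ × 5.217×10^-8) = 0.01482 rad.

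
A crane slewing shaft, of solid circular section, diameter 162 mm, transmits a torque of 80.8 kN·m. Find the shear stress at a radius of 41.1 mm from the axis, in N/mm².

J = πd⁴/32 = π(0.162)⁴/32 = 6.762×10^-5 m⁴.
Shear stress varies linearly with radius: τ = T·r/J = 80800 × 0.0411 / 6.762×10^-5 = 4.911×10^7 Pa.

49.1 N/mm²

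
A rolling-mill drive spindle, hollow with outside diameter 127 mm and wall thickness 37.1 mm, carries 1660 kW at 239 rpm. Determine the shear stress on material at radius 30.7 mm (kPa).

ω = 2π·239/60 = 25.03 rad/s, so T = P/ω = 1660×10³ / 25.03 = 66330 N·m.
J = π(d_o⁴ − d_i⁴)/32 = π(0.127⁴ − 0.0528⁴)/32 = 2.478×10^-5 m⁴.
Shear stress varies linearly with radius: τ = T·r/J = 66330 × 0.0307 / 2.478×10^-5 = 8.218×10^7 Pa.

82200 kPa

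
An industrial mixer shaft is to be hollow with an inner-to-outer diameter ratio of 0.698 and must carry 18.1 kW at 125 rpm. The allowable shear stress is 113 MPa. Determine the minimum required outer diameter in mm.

43.4 mm

ω = 2π·125/60 = 13.09 rad/s, so T = P/ω = 18.1×10³ / 13.09 = 1383 N·m.
For a hollow shaft with d_i/d_o = 0.698: τ_max = 16T/(π d_o³ (1−k⁴)), so d_o = [16T/(π τ_allow (1−k⁴))]^(1/3) = [16·1383/(π·1.13×10^8·0.7626)]^(1/3) = 0.04339 m.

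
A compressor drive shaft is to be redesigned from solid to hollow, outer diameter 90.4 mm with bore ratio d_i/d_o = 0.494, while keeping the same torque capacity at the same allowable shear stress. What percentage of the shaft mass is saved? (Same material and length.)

Equal τ_max and T ⇒ the solid shaft needs d_s³ = d_o³(1−k⁴), so d_s = 90.4·(1−0.494⁴)^(1/3) = 88.57 mm.
Area ratio A_h/A_s = d_o²(1−k²)/d_s² = (1−k²)/(1−k⁴)^(2/3) = 0.7876.
Mass saving = 1 − 0.7876 = 21.2 %.

21.2 %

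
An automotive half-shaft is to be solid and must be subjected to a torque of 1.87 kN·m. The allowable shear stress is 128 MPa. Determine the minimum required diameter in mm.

For a solid shaft τ_max = 16T/(πd³), so d = (16T/(π τ_allow))^(1/3) = (16·1870/(π·1.28×10^8))^(1/3) = 0.04206 m.

42.1 mm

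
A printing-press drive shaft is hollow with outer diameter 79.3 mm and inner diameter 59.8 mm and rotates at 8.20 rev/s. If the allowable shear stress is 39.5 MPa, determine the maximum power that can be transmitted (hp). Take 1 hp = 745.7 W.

181 hp

J = π(d_o⁴ − d_i⁴)/32 = π(0.0793⁴ − 0.0598⁴)/32 = 2.627×10^-6 m⁴.
T_max = τ_allow·J/r = 3.95×10^7 × 2.627×10^-6 / 0.0396 = 2617 N·m.
ω = 2π·8.20 = 51.52 rad/s, so P_max = T_max·ω = 1.348×10^5 W.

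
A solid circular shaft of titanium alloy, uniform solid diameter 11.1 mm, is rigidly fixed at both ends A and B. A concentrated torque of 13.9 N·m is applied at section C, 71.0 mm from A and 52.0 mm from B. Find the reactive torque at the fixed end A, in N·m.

With uniform GJ and both ends fixed, compatibility θ_AC = θ_CB gives T_A·a = T_B·b, together with T_A + T_B = T₀.
T_A = T₀·b/(a+b) = 13.90·52.0/123.0 = 5.876 N·m; T_B = 8.024 N·m.

5.88 N·m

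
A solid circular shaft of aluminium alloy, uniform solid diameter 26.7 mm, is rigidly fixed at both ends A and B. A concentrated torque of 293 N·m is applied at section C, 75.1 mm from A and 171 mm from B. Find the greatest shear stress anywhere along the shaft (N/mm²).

54.5 N/mm²

With uniform GJ and both ends fixed, compatibility θ_AC = θ_CB gives T_A·a = T_B·b, together with T_A + T_B = T₀.
T_A = T₀·b/(a+b) = 293.0·171/246.1 = 203.6 N·m; T_B = 89.41 N·m.
τ in each portion: τ_AC = 5.45×10^7 Pa, τ_CB = 2.39×10^7 Pa; maximum is in AC.
τ_max = T_AC·r/J = 203.6·0.0133/4.99×10^-8 = 5.447×10^7 Pa.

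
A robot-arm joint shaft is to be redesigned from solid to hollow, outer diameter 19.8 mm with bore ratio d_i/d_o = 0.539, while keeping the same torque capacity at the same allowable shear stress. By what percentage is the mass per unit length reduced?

24.8 %

Equal τ_max and T ⇒ the solid shaft needs d_s³ = d_o³(1−k⁴), so d_s = 19.8·(1−0.539⁴)^(1/3) = 19.23 mm.
Area ratio A_h/A_s = d_o²(1−k²)/d_s² = (1−k²)/(1−k⁴)^(2/3) = 0.7524.
Mass saving = 1 − 0.7524 = 24.8 %.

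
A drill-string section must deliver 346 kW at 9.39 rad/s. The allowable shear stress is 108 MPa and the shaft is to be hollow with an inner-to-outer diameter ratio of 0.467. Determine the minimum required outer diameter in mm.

122 mm

ω = 9.39 rad/s, so T = P/ω = 346×10³ / 9.390 = 36850 N·m.
For a hollow shaft with d_i/d_o = 0.467: τ_max = 16T/(π d_o³ (1−k⁴)), so d_o = [16T/(π τ_allow (1−k⁴))]^(1/3) = [16·36850/(π·1.08×10^8·0.9524)]^(1/3) = 0.1222 m.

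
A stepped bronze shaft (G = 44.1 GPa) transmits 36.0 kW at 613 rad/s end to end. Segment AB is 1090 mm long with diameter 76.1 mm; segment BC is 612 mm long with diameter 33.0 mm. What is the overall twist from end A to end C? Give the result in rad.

ω = 613 rad/s, so T = P/ω = 36.0×10³ / 613.0 = 58.73 N·m.
J_AB = π(0.0761)⁴/32 = 3.29×10^-6 m⁴; J_BC = π(0.0330)⁴/32 = 1.16×10^-7 m⁴.
θ = (T/G)·Σ L_i/J_i = (58.73/44.1×10⁹)·(1.09/3.29×10^-6 + 0.612/1.16×10^-7) = 7.441×10^-3 rad.

0.00744 rad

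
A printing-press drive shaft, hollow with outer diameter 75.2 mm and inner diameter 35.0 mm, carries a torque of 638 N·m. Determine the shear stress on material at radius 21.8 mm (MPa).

J = π(d_o⁴ − d_i⁴)/32 = π(0.0752⁴ − 0.0350⁴)/32 = 2.992×10^-6 m⁴.
Shear stress varies linearly with radius: τ = T·r/J = 638.0 × 0.0218 / 2.992×10^-6 = 4.648×10^6 Pa.

4.65 MPa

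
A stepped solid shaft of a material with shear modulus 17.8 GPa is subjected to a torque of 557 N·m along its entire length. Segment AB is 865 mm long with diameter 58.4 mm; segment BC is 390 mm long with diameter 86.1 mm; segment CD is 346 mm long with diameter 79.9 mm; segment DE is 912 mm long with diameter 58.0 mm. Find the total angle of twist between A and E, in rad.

J_AB = π(0.0584)⁴/32 = 1.14×10^-6 m⁴; J_BC = π(0.0861)⁴/32 = 5.40×10^-6 m⁴; J_CD = π(0.0799)⁴/32 = 4.00×10^-6 m⁴; J_DE = π(0.0580)⁴/32 = 1.11×10^-6 m⁴.
θ = (T/G)·Σ L_i/J_i = (557.0/17.8×10⁹)·(0.865/1.14×10^-6 + 0.390/5.40×10^-6 + 0.346/4.00×10^-6 + 0.912/1.11×10^-6) = 0.05436 rad.

0.0544 rad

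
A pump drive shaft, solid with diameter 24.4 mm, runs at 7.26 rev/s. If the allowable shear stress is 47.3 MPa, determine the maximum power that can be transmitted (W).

J = πd⁴/32 = π(0.0244)⁴/32 = 3.480×10^-8 m⁴.
T_max = τ_allow·J/r = 4.73×10^7 × 3.480×10^-8 / 0.0122 = 134.9 N·m.
ω = 2π·7.26 = 45.62 rad/s, so P_max = T_max·ω = 6154 W.

6150 W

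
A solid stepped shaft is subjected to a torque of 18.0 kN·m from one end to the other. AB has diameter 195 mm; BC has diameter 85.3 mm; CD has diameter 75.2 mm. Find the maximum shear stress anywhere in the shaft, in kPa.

Under the same torque, τ_max = 16T/(πd³) is largest where d is smallest — segment CD (d = 75.2 mm).
τ_max = 16·18000/(π·(0.0752)³) = 2.156×10^8 Pa.

216000 kPa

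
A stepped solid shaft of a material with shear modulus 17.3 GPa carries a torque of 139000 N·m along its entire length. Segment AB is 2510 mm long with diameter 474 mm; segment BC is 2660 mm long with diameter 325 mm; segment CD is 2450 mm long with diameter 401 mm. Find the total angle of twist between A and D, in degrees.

J_AB = π(0.474)⁴/32 = 4.96×10^-3 m⁴; J_BC = π(0.325)⁴/32 = 1.10×10^-3 m⁴; J_CD = π(0.401)⁴/32 = 2.54×10^-3 m⁴.
θ = (T/G)·Σ L_i/J_i = (139000/17.3×10⁹)·(2.51/4.96×10^-3 + 2.66/1.10×10^-3 + 2.45/2.54×10^-3) = 0.03134 rad.

1.80°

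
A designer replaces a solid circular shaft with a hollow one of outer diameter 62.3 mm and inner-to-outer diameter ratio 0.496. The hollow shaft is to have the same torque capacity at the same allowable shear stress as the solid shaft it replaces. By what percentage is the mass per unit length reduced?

21.4 %

Equal τ_max and T ⇒ the solid shaft needs d_s³ = d_o³(1−k⁴), so d_s = 62.3·(1−0.496⁴)^(1/3) = 61.02 mm.
Area ratio A_h/A_s = d_o²(1−k²)/d_s² = (1−k²)/(1−k⁴)^(2/3) = 0.7860.
Mass saving = 1 − 0.7860 = 21.4 %.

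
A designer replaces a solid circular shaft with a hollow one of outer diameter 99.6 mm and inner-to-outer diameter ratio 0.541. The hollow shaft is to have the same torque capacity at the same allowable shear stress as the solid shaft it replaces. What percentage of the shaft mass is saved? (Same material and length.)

Equal τ_max and T ⇒ the solid shaft needs d_s³ = d_o³(1−k⁴), so d_s = 99.6·(1−0.541⁴)^(1/3) = 96.67 mm.
Area ratio A_h/A_s = d_o²(1−k²)/d_s² = (1−k²)/(1−k⁴)^(2/3) = 0.7508.
Mass saving = 1 − 0.7508 = 24.9 %.

24.9 %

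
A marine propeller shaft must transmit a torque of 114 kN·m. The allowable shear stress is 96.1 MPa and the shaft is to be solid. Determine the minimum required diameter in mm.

182 mm

For a solid shaft τ_max = 16T/(πd³), so d = (16T/(π τ_allow))^(1/3) = (16·114000/(π·9.61×10^7))^(1/3) = 0.1821 m.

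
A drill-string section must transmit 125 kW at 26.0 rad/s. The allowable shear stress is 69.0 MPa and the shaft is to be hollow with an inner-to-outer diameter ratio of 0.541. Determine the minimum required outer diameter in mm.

ω = 26.0 rad/s, so T = P/ω = 125×10³ / 26.00 = 4808 N·m.
For a hollow shaft with d_i/d_o = 0.541: τ_max = 16T/(π d_o³ (1−k⁴)), so d_o = [16T/(π τ_allow (1−k⁴))]^(1/3) = [16·4808/(π·6.90×10^7·0.9143)]^(1/3) = 0.07294 m.

72.9 mm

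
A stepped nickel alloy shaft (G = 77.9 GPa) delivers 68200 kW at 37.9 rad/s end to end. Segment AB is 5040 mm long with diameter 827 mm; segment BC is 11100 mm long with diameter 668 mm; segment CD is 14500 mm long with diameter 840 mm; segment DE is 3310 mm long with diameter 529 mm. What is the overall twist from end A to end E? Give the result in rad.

0.0324 rad

ω = 37.9 rad/s, so T = P/ω = 68200×10³ / 37.90 = 1.799e6 N·m.
J_AB = π(0.827)⁴/32 = 0.0459 m⁴; J_BC = π(0.668)⁴/32 = 0.0195 m⁴; J_CD = π(0.840)⁴/32 = 0.0489 m⁴; J_DE = π(0.529)⁴/32 = 7.69×10^-3 m⁴.
θ = (T/G)·Σ L_i/J_i = (1.799e6/77.9×10⁹)·(5.04/0.0459 + 11.1/0.0195 + 14.5/0.0489 + 3.31/7.69×10^-3) = 0.03245 rad.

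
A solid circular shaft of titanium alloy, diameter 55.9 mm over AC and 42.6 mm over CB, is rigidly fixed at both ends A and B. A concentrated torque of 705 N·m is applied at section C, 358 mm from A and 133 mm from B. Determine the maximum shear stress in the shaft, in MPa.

Compatibility: T_A·a/J_AC = T_B·b/J_CB with T_A + T_B = T₀.
J_AC = 9.59×10^-7 m⁴, J_CB = 3.23×10^-7 m⁴, so T_A = T₀·(J_AC/a)/((J_AC/a)+(J_CB/b)) = 369.5 N·m, T_B = 335.5 N·m.
τ in each portion: τ_AC = 1.08×10^7 Pa, τ_CB = 2.21×10^7 Pa; maximum is in CB.
τ_max = T_CB·r/J = 335.5·0.0213/3.23×10^-7 = 2.210×10^7 Pa.

22.1 MPa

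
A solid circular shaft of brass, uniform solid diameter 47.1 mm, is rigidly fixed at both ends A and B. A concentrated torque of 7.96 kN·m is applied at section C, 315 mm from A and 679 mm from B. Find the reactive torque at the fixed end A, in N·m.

With uniform GJ and both ends fixed, compatibility θ_AC = θ_CB gives T_A·a = T_B·b, together with T_A + T_B = T₀.
T_A = T₀·b/(a+b) = 7960·679/994.0 = 5437 N·m; T_B = 2523 N·m.

5440 N·m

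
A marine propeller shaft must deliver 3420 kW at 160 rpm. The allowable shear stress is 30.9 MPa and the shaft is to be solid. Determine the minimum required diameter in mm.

ω = 2π·160/60 = 16.76 rad/s, so T = P/ω = 3420×10³ / 16.76 = 204100 N·m.
For a solid shaft τ_max = 16T/(πd³), so d = (16T/(π τ_allow))^(1/3) = (16·204100/(π·3.09×10^7))^(1/3) = 0.3228 m.

323 mm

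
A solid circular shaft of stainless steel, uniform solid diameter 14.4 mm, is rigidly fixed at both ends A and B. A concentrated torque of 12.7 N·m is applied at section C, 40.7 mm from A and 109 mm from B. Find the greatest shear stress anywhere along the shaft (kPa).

15800 kPa

With uniform GJ and both ends fixed, compatibility θ_AC = θ_CB gives T_A·a = T_B·b, together with T_A + T_B = T₀.
T_A = T₀·b/(a+b) = 12.70·109/149.7 = 9.247 N·m; T_B = 3.453 N·m.
τ in each portion: τ_AC = 1.58×10^7 Pa, τ_CB = 5.89×10^6 Pa; maximum is in AC.
τ_max = T_AC·r/J = 9.247·0.00720/4.22×10^-9 = 1.577×10^7 Pa.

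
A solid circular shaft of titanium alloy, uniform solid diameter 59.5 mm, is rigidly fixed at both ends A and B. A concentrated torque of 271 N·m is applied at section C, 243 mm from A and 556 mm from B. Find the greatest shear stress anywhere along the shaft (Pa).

4.56e6 Pa

With uniform GJ and both ends fixed, compatibility θ_AC = θ_CB gives T_A·a = T_B·b, together with T_A + T_B = T₀.
T_A = T₀·b/(a+b) = 271.0·556/799.0 = 188.6 N·m; T_B = 82.42 N·m.
τ in each portion: τ_AC = 4.56×10^6 Pa, τ_CB = 1.99×10^6 Pa; maximum is in AC.
τ_max = T_AC·r/J = 188.6·0.0297/1.23×10^-6 = 4.559×10^6 Pa.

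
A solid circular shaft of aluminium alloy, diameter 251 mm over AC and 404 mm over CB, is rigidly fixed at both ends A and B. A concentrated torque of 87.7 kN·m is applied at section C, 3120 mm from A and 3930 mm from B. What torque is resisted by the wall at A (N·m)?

13900 N·m

Compatibility: T_A·a/J_AC = T_B·b/J_CB with T_A + T_B = T₀.
J_AC = 3.90×10^-4 m⁴, J_CB = 2.62×10^-3 m⁴, so T_A = T₀·(J_AC/a)/((J_AC/a)+(J_CB/b)) = 13860 N·m, T_B = 73840 N·m.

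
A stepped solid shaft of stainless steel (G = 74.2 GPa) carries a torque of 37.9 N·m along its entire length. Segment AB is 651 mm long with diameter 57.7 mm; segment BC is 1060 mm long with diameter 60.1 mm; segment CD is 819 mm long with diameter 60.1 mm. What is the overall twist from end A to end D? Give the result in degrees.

J_AB = π(0.0577)⁴/32 = 1.09×10^-6 m⁴; J_BC = π(0.0601)⁴/32 = 1.28×10^-6 m⁴; J_CD = π(0.0601)⁴/32 = 1.28×10^-6 m⁴.
θ = (T/G)·Σ L_i/J_i = (37.90/74.2×10⁹)·(0.651/1.09×10^-6 + 1.06/1.28×10^-6 + 0.819/1.28×10^-6) = 1.055×10^-3 rad.

0.0604°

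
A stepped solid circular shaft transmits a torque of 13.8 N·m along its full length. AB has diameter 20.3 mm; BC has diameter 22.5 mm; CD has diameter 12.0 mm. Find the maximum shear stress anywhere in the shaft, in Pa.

4.07e7 Pa

Under the same torque, τ_max = 16T/(πd³) is largest where d is smallest — segment CD (d = 12.0 mm).
τ_max = 16·13.80/(π·(0.0120)³) = 4.067×10^7 Pa.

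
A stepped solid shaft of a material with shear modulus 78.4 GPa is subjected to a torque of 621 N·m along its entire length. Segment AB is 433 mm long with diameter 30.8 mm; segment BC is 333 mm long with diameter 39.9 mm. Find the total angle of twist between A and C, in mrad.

J_AB = π(0.0308)⁴/32 = 8.83×10^-8 m⁴; J_BC = π(0.0399)⁴/32 = 2.49×10^-7 m⁴.
θ = (T/G)·Σ L_i/J_i = (621.0/78.4×10⁹)·(0.433/8.83×10^-8 + 0.333/2.49×10^-7) = 0.04942 rad.

49.4 mrad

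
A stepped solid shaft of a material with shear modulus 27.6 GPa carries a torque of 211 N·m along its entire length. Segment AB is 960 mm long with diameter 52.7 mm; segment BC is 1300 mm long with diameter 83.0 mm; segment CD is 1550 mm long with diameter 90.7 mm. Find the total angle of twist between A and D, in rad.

0.0136 rad

J_AB = π(0.0527)⁴/32 = 7.57×10^-7 m⁴; J_BC = π(0.0830)⁴/32 = 4.66×10^-6 m⁴; J_CD = π(0.0907)⁴/32 = 6.64×10^-6 m⁴.
θ = (T/G)·Σ L_i/J_i = (211.0/27.6×10⁹)·(0.960/7.57×10^-7 + 1.30/4.66×10^-6 + 1.55/6.64×10^-6) = 0.01361 rad.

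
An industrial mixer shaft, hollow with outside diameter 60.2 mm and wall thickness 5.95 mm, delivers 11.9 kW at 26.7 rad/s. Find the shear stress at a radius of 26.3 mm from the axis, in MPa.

15.5 MPa

ω = 26.7 rad/s, so T = P/ω = 11.9×10³ / 26.70 = 445.7 N·m.
J = π(d_o⁴ − d_i⁴)/32 = π(0.0602⁴ − 0.0483⁴)/32 = 7.551×10^-7 m⁴.
Shear stress varies linearly with radius: τ = T·r/J = 445.7 × 0.0263 / 7.551×10^-7 = 1.552×10^7 Pa.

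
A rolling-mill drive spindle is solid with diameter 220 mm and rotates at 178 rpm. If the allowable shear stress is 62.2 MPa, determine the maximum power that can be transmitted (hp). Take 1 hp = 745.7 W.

3250 hp

J = πd⁴/32 = π(0.220)⁴/32 = 2.300×10^-4 m⁴.
T_max = τ_allow·J/r = 6.22×10^7 × 2.300×10^-4 / 0.110 = 130000 N·m.
ω = 2π·178/60 = 18.64 rad/s, so P_max = T_max·ω = 2.424×10^6 W.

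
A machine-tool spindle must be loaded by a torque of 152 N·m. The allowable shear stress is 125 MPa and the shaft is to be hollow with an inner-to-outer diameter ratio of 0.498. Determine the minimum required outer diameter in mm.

For a hollow shaft with d_i/d_o = 0.498: τ_max = 16T/(π d_o³ (1−k⁴)), so d_o = [16T/(π τ_allow (1−k⁴))]^(1/3) = [16·152.0/(π·1.25×10^8·0.9385)]^(1/3) = 0.01876 m.

18.8 mm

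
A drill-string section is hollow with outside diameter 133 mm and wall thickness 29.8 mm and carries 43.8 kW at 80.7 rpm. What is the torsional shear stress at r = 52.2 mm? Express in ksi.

1.41 ksi

ω = 2π·80.7/60 = 8.451 rad/s, so T = P/ω = 43.8×10³ / 8.451 = 5183 N·m.
J = π(d_o⁴ − d_i⁴)/32 = π(0.133⁴ − 0.0734⁴)/32 = 2.787×10^-5 m⁴.
Shear stress varies linearly with radius: τ = T·r/J = 5183 × 0.0522 / 2.787×10^-5 = 9.708×10^6 Pa.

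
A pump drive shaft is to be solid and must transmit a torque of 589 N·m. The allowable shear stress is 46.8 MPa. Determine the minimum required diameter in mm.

For a solid shaft τ_max = 16T/(πd³), so d = (16T/(π τ_allow))^(1/3) = (16·589.0/(π·4.68×10^7))^(1/3) = 0.04002 m.

40.0 mm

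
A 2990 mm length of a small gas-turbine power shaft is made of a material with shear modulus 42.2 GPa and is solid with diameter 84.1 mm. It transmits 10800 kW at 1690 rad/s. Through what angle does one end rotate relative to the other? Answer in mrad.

ω = 1690 rad/s, so T = P/ω = 10800×10³ / 1690 = 6391 N·m.
J = πd⁴/32 = π(0.0841)⁴/32 = 4.911×10^-6 m⁴.
θ = T·L/(G·J) = 6391 × 2.99 / (42.2×10⁹ × 4.911×10^-6) = 0.09220 rad.

92.2 mrad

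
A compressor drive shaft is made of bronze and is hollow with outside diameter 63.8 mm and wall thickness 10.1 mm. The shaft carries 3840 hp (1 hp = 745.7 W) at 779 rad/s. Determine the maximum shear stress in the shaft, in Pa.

9.22e7 Pa

ω = 779 rad/s, so T = P/ω = 3840×745.7 / 779.0 = 3676 N·m.
J = π(d_o⁴ − d_i⁴)/32 = π(0.0638⁴ − 0.0436⁴)/32 = 1.272×10^-6 m⁴.
τ_max = T·r/J = 3676 × 0.0319 / 1.272×10^-6 = 9.220×10^7 Pa.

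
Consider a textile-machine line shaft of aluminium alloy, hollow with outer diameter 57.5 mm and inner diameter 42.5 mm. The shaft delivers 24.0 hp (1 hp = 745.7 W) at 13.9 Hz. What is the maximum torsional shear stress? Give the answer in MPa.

7.83 MPa

ω = 2π·13.9 = 87.34 rad/s, so T = P/ω = 24.0×745.7 / 87.34 = 204.9 N·m.
J = π(d_o⁴ − d_i⁴)/32 = π(0.0575⁴ − 0.0425⁴)/32 = 7.529×10^-7 m⁴.
τ_max = T·r/J = 204.9 × 0.0288 / 7.529×10^-7 = 7.825×10^6 Pa.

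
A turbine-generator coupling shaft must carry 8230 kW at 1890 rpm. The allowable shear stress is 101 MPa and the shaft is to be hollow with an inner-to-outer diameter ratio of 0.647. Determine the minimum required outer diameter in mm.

ω = 2π·1890/60 = 197.9 rad/s, so T = P/ω = 8230×10³ / 197.9 = 41580 N·m.
For a hollow shaft with d_i/d_o = 0.647: τ_max = 16T/(π d_o³ (1−k⁴)), so d_o = [16T/(π τ_allow (1−k⁴))]^(1/3) = [16·41580/(π·1.01×10^8·0.8248)]^(1/3) = 0.1365 m.

136 mm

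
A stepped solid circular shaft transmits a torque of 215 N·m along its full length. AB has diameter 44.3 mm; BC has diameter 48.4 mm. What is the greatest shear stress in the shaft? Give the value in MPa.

Under the same torque, τ_max = 16T/(πd³) is largest where d is smallest — segment AB (d = 44.3 mm).
τ_max = 16·215.0/(π·(0.0443)³) = 1.259×10^7 Pa.

12.6 MPa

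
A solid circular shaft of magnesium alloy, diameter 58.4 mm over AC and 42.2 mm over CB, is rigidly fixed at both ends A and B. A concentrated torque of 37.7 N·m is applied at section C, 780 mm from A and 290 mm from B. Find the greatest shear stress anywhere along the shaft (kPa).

Compatibility: T_A·a/J_AC = T_B·b/J_CB with T_A + T_B = T₀.
J_AC = 1.14×10^-6 m⁴, J_CB = 3.11×10^-7 m⁴, so T_A = T₀·(J_AC/a)/((J_AC/a)+(J_CB/b)) = 21.75 N·m, T_B = 15.95 N·m.
τ in each portion: τ_AC = 5.56×10^5 Pa, τ_CB = 1.08×10^6 Pa; maximum is in CB.
τ_max = T_CB·r/J = 15.95·0.0211/3.11×10^-7 = 1.081×10^6 Pa.

1080 kPa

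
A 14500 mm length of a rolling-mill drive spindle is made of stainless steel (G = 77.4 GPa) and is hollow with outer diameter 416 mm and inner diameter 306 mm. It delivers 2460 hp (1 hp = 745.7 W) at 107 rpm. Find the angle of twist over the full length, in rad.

0.0147 rad

ω = 2π·107/60 = 11.21 rad/s, so T = P/ω = 2460×745.7 / 11.21 = 163700 N·m.
J = π(d_o⁴ − d_i⁴)/32 = π(0.416⁴ − 0.306⁴)/32 = 2.079×10^-3 m⁴.
θ = T·L/(G·J) = 163700 × 14.5 / (77.4×10⁹ × 2.079×10^-3) = 0.01475 rad.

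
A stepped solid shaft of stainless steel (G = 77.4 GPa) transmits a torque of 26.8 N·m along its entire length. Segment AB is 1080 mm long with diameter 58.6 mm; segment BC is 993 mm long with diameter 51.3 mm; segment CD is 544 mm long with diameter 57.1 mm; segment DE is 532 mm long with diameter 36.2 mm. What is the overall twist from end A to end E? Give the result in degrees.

0.120°

J_AB = π(0.0586)⁴/32 = 1.16×10^-6 m⁴; J_BC = π(0.0513)⁴/32 = 6.80×10^-7 m⁴; J_CD = π(0.0571)⁴/32 = 1.04×10^-6 m⁴; J_DE = π(0.0362)⁴/32 = 1.69×10^-7 m⁴.
θ = (T/G)·Σ L_i/J_i = (26.80/77.4×10⁹)·(1.08/1.16×10^-6 + 0.993/6.80×10^-7 + 0.544/1.04×10^-6 + 0.532/1.69×10^-7) = 2.102×10^-3 rad.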